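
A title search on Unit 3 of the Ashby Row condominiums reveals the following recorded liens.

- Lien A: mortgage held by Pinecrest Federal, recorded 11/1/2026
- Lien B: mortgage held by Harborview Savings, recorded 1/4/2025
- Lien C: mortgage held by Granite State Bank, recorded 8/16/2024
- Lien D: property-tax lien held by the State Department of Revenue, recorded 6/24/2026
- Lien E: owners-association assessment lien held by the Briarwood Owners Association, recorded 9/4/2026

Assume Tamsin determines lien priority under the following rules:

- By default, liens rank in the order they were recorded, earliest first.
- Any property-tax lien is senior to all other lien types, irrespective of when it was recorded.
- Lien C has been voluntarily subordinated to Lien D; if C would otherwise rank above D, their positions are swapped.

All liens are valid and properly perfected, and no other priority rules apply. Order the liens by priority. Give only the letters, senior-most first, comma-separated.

D, C, B, E, A

As a property-tax lien, D is senior to every other lien.
The other liens, earliest effective date first: C (8/16/2024), B (1/4/2025), E (9/4/2026), A (11/1/2026).
C already ranks below D; the subordination has no effect.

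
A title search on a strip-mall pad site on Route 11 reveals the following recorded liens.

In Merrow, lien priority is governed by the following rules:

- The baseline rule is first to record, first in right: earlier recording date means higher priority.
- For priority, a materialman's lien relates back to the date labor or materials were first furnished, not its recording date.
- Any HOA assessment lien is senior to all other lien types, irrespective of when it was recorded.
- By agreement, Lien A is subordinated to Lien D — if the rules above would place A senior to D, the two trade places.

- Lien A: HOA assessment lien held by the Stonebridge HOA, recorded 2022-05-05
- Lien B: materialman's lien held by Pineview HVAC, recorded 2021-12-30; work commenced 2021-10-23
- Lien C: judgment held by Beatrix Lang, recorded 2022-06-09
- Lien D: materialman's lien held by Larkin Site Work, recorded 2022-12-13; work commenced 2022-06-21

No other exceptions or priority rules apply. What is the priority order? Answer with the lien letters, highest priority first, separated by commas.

Adjusting effective dates: B is treated as recorded 2021-10-23, the work-commencement date; D's effective date is 2022-06-21, when work began.
As an HOA assessment lien, A is senior to every other lien.
The other liens, earliest effective date first: B (2021-10-23), C (2022-06-09), D (2022-06-21).
A is senior to D before the subordination, so the two trade places.

D, B, C, A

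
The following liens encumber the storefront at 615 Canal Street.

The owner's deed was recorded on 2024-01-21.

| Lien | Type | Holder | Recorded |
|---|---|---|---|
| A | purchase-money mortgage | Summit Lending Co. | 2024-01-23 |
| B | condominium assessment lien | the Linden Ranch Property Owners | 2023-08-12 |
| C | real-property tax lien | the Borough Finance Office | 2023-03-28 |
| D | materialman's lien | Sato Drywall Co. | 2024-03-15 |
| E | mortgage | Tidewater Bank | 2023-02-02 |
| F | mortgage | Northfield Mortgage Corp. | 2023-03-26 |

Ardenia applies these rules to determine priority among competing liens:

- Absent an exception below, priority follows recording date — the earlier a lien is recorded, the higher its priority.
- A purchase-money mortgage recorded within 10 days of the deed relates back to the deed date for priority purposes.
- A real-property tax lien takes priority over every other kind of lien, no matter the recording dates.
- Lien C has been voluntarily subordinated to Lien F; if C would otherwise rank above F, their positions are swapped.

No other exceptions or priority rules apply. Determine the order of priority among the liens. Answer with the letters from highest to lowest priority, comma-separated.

F, E, C, B, A, D

Effective dates after the stated exceptions: A relates back to the deed date 2024-01-21.
C is a real-property tax lien and takes priority over every other lien.
Among the remaining liens, by effective date: E (2023-02-02), F (2023-03-26), B (2023-08-12), A (2024-01-21), D (2024-03-15).
Because C would otherwise rank above F, the subordination swaps them.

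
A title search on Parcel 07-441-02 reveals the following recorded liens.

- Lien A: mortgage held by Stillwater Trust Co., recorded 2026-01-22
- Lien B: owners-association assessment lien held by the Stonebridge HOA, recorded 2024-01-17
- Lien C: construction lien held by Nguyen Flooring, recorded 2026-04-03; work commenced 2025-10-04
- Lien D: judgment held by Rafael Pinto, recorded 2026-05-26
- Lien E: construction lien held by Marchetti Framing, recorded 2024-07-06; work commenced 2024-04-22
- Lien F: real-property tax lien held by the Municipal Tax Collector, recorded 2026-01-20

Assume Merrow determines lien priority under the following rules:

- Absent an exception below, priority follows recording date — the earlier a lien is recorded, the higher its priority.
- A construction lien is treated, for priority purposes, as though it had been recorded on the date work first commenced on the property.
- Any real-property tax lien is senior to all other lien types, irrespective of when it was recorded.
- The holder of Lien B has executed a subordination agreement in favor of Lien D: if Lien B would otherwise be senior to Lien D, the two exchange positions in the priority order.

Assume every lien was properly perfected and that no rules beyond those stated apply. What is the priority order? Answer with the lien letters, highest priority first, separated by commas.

F, D, E, C, A, B

First, effective dates: C relates back to 2025-10-04 (work commenced); E is treated as recorded 2024-04-22, the work-commencement date.
As a real-property tax lien, F is senior to every other lien.
The other liens, earliest effective date first: B (2024-01-17), E (2024-04-22), C (2025-10-04), A (2026-01-22), D (2026-05-26).
Because B would otherwise rank above D, the subordination swaps them.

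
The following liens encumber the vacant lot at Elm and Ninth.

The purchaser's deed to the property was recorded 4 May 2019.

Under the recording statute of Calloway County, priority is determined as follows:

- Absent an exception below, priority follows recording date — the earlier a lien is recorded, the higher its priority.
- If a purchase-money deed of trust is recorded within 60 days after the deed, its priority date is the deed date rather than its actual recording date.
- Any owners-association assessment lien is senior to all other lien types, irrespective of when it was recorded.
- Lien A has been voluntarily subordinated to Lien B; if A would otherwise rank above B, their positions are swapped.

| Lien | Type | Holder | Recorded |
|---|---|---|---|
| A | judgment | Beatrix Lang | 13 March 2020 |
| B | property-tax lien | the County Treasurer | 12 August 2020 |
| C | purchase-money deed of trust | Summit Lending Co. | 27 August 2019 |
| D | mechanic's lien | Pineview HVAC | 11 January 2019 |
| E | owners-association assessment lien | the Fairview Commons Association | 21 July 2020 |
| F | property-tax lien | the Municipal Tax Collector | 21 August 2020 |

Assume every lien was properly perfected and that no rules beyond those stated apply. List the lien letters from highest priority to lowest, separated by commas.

First, effective dates: C was recorded 115 days after the deed — beyond 60 days — so no relation-back applies.
E is an owners-association assessment lien, so it outranks all other liens regardless of date.
Among the remaining liens, by effective date: D (11 January 2019), C (27 August 2019), A (13 March 2020), B (12 August 2020), F (21 August 2020).
The subordination applies — A was senior to B — so A and B swap.

E, D, C, B, A, F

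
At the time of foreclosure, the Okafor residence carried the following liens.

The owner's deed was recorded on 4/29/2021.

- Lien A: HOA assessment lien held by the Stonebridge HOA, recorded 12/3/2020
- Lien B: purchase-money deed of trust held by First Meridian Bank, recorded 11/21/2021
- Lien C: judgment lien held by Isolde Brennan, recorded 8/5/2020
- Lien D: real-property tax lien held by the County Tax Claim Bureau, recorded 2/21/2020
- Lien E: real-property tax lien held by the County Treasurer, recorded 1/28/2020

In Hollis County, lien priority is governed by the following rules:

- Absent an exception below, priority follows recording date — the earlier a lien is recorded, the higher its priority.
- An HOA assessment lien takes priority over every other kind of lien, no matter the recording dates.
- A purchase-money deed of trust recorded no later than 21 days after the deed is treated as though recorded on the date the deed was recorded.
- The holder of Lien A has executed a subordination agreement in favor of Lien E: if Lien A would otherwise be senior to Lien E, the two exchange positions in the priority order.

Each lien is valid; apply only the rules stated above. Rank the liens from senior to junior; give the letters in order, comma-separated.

E, A, D, C, B

First, effective dates: B was recorded 206 days after the deed, outside the 21-day window, so it keeps its recording date.
A is an HOA assessment lien, so it outranks all other liens regardless of date.
Ordering the rest by effective date: E (1/28/2020), D (2/21/2020), C (8/5/2020), B (11/21/2021).
Because A would otherwise rank above E, the subordination swaps them.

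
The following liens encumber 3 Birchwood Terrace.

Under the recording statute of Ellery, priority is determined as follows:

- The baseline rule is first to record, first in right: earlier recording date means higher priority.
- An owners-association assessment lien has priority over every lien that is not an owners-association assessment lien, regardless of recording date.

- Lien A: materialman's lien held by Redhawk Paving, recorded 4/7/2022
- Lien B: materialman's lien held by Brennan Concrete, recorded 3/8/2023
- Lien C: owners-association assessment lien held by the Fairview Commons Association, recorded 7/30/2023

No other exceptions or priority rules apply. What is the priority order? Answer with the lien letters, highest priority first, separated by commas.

C, A, B

C, as an owners-association assessment lien, has superpriority and ranks first.
Ordering the rest by effective date: A (4/7/2022), B (3/8/2023).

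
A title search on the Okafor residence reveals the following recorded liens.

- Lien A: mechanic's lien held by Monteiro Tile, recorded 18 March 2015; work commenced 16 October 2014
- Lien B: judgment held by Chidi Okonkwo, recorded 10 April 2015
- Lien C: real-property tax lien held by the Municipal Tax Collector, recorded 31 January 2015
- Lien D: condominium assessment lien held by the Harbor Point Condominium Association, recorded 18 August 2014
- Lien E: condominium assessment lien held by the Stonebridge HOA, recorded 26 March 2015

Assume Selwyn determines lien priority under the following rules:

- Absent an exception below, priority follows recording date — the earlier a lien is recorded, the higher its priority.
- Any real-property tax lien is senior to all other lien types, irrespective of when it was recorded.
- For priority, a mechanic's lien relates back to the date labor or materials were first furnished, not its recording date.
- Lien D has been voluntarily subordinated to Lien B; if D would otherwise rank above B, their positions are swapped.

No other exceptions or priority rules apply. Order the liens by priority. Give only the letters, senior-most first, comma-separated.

Effective dates: A's effective date is 16 October 2014, when work began.
As a real-property tax lien, C is senior to every other lien.
Remaining liens by effective date: D (18 August 2014), A (16 October 2014), E (26 March 2015), B (10 April 2015).
The subordination applies — D was senior to B — so D and B swap.

C, B, A, E, D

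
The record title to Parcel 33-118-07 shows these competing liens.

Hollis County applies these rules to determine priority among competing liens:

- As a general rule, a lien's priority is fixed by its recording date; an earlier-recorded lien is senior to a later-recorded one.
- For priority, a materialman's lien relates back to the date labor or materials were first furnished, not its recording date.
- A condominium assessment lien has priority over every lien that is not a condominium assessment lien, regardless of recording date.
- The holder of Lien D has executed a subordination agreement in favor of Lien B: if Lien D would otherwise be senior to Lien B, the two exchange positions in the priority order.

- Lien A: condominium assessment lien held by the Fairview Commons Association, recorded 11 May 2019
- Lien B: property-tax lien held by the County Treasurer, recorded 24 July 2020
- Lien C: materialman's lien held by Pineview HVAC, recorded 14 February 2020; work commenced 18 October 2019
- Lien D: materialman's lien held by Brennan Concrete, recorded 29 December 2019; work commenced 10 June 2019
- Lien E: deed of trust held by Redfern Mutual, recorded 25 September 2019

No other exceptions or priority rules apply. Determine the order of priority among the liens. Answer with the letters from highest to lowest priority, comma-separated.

A, B, E, C, D

Adjusting effective dates: C is treated as recorded 18 October 2019, the work-commencement date; D is treated as recorded 10 June 2019, the work-commencement date.
A, as a condominium assessment lien, has superpriority and ranks first.
The other liens, earliest effective date first: D (10 June 2019), E (25 September 2019), C (18 October 2019), B (24 July 2020).
Because D would otherwise rank above B, the subordination swaps them.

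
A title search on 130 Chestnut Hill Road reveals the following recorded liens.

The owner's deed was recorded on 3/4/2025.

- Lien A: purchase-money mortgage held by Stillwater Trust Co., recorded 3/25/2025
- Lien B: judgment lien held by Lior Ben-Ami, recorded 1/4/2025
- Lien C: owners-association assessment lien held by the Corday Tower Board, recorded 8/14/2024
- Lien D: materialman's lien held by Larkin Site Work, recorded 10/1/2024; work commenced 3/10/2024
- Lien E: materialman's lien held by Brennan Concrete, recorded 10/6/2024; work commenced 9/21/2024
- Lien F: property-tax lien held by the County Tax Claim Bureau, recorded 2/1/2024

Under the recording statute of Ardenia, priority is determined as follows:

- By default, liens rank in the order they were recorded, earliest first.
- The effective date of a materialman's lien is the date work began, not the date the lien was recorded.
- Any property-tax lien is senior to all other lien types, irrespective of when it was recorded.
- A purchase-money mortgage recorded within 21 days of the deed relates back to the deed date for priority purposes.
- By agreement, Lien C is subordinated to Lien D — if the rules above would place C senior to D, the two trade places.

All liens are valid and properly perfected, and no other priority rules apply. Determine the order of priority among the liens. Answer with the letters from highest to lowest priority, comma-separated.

F, D, C, E, B, A

First, effective dates: A relates back to the deed date 3/4/2025; D's effective date is 3/10/2024, when work began; E's effective date is 9/21/2024, when work began.
F is a property-tax lien, so it outranks all other liens regardless of date.
Ordering the rest by effective date: D (3/10/2024), C (8/14/2024), E (9/21/2024), B (1/4/2025), A (3/4/2025).
C is already junior to D, so the subordination agreement changes nothing.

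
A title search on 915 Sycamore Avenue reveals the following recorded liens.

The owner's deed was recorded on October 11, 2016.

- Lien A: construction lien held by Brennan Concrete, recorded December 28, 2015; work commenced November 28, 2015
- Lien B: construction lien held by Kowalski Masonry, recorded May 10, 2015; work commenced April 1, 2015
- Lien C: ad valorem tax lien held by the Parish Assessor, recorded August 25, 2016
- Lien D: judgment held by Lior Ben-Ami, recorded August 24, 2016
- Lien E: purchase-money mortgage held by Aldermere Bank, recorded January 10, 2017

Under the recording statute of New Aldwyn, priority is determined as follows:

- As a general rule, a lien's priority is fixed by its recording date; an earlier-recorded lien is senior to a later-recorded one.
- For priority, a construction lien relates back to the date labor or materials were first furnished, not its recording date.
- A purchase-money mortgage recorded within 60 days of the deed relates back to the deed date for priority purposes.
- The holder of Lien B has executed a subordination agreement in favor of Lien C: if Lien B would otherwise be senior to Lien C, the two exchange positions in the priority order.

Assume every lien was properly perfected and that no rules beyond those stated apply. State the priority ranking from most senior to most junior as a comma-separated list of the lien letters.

C, A, D, B, E

First, effective dates: A's effective date is November 28, 2015, when work began; B relates back to April 1, 2015 (work commenced); E missed the 60-day window (91 days after the deed), so its recording date stands.
Sorted by effective date: B (April 1, 2015), A (November 28, 2015), D (August 24, 2016), C (August 25, 2016), E (January 10, 2017).
The subordination applies — B was senior to C — so B and C swap.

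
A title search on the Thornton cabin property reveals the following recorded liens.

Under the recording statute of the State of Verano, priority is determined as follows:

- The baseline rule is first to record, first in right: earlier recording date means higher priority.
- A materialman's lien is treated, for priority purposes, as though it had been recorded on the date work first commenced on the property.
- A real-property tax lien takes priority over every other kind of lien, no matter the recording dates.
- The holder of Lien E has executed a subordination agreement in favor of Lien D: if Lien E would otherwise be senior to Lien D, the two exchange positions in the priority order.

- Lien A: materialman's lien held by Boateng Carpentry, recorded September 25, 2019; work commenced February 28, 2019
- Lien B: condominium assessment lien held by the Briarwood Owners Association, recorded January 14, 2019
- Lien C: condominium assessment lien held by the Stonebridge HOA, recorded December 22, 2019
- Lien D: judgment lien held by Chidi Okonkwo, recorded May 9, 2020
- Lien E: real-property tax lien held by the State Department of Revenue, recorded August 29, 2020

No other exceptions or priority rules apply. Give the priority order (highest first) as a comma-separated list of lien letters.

Effective dates after the stated exceptions: A relates back to February 28, 2019 (work commenced).
E is a real-property tax lien and takes priority over every other lien.
Ordering the rest by effective date: B (January 14, 2019), A (February 28, 2019), C (December 22, 2019), D (May 9, 2020).
Because E would otherwise rank above D, the subordination swaps them.

D, B, A, C, E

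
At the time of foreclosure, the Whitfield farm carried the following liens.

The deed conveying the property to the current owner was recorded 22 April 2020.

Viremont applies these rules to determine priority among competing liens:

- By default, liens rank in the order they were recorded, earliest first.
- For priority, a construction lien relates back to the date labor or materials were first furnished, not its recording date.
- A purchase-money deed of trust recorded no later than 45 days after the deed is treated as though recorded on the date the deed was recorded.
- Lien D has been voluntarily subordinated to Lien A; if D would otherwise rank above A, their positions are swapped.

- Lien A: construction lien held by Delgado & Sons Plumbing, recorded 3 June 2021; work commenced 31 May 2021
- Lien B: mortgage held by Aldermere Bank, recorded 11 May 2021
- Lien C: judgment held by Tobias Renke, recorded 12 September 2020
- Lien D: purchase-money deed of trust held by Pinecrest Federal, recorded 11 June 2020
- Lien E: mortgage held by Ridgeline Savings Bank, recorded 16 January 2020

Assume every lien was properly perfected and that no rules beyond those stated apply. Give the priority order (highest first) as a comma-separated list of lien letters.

E, A, C, B, D

Effective dates after the stated exceptions: A is treated as recorded 31 May 2021, the work-commencement date; D was recorded 50 days after the deed, outside the 45-day window, so it keeps its recording date.
By effective date, earliest first: E (16 January 2020), D (11 June 2020), C (12 September 2020), B (11 May 2021), A (31 May 2021).
Because D would otherwise rank above A, the subordination swaps them.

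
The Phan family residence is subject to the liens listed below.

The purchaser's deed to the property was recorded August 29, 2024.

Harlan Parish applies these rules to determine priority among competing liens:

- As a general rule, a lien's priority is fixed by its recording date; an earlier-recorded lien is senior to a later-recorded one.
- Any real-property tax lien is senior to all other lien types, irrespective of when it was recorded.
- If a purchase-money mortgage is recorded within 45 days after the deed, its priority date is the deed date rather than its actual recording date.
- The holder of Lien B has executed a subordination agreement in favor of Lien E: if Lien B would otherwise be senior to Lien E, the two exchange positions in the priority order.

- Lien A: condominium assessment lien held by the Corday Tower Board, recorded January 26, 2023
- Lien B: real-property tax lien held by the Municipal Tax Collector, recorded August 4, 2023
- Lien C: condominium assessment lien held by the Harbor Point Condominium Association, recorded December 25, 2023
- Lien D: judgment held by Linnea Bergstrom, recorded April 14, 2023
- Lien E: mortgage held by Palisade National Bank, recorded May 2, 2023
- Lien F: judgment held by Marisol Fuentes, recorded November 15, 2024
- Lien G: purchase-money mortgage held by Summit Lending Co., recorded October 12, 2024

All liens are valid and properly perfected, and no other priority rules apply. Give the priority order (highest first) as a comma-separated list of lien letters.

E, A, D, B, C, G, F

Effective dates: G relates back to the deed date August 29, 2024.
B is a real-property tax lien, so it outranks all other liens regardless of date.
Among the remaining liens, by effective date: A (January 26, 2023), D (April 14, 2023), E (May 2, 2023), C (December 25, 2023), G (August 29, 2024), F (November 15, 2024).
Because B would otherwise rank above E, the subordination swaps them.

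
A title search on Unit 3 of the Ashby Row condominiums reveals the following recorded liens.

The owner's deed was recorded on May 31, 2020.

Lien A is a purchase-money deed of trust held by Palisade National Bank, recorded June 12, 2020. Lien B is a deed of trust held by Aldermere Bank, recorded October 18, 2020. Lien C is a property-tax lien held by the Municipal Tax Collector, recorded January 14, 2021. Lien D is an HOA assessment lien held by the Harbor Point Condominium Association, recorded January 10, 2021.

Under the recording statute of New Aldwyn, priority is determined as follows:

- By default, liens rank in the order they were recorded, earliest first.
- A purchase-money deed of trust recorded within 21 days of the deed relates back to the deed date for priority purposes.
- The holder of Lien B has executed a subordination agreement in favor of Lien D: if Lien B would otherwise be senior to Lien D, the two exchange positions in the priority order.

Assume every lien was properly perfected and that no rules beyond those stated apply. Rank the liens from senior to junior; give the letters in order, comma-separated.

A, D, B, C

First, effective dates: A was recorded within the 21-day window, so its effective date is the deed date May 31, 2020.
By effective date, earliest first: A (May 31, 2020), B (October 18, 2020), D (January 10, 2021), C (January 14, 2021).
B would otherwise be senior to D, so under the subordination agreement B and D exchange positions.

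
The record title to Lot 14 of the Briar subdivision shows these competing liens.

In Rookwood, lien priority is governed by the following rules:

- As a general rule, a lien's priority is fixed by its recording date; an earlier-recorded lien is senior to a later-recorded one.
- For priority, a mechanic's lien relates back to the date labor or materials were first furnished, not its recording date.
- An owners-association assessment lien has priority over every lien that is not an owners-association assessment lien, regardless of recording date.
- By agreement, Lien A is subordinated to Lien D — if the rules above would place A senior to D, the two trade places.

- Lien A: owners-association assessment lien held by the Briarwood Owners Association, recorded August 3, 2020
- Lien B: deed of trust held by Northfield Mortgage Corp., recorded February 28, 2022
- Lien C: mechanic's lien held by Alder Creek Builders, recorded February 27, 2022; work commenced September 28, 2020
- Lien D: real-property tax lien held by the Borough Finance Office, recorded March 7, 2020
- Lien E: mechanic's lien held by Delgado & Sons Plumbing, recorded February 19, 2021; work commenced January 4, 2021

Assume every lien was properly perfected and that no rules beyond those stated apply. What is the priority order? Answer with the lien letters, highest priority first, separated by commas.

D, A, C, E, B

First, effective dates: C is treated as recorded September 28, 2020, the work-commencement date; E's effective date is January 4, 2021, when work began.
A is an owners-association assessment lien, so it outranks all other liens regardless of date.
Among the remaining liens, by effective date: D (March 7, 2020), C (September 28, 2020), E (January 4, 2021), B (February 28, 2022).
The subordination applies — A was senior to D — so A and D swap.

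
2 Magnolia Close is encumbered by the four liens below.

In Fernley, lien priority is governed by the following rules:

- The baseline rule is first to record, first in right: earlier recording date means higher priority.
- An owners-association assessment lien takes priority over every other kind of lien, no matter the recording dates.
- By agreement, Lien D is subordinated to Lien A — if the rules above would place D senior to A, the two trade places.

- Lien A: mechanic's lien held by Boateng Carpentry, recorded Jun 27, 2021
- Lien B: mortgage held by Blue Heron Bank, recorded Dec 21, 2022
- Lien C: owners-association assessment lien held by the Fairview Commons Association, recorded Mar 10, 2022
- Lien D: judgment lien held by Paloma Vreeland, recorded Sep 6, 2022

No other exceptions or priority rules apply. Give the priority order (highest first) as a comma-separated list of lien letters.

C, A, D, B

As an owners-association assessment lien, C is senior to every other lien.
Ordering the rest by effective date: A (Jun 27, 2021), D (Sep 6, 2022), B (Dec 21, 2022).
D is already junior to A, so the subordination agreement changes nothing.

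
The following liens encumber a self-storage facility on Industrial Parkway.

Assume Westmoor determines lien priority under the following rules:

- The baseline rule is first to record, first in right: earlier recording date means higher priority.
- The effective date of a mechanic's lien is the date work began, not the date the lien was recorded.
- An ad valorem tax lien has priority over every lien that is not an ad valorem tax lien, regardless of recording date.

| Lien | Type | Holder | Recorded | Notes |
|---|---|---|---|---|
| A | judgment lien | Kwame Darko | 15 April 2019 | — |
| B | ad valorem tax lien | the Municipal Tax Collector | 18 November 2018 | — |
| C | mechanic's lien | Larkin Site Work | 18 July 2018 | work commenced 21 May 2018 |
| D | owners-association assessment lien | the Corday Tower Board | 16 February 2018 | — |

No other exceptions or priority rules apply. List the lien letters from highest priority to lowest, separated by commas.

B, D, C, A

Adjusting effective dates: C is treated as recorded 21 May 2018, the work-commencement date.
As an ad valorem tax lien, B is senior to every other lien.
The other liens, earliest effective date first: D (16 February 2018), C (21 May 2018), A (15 April 2019).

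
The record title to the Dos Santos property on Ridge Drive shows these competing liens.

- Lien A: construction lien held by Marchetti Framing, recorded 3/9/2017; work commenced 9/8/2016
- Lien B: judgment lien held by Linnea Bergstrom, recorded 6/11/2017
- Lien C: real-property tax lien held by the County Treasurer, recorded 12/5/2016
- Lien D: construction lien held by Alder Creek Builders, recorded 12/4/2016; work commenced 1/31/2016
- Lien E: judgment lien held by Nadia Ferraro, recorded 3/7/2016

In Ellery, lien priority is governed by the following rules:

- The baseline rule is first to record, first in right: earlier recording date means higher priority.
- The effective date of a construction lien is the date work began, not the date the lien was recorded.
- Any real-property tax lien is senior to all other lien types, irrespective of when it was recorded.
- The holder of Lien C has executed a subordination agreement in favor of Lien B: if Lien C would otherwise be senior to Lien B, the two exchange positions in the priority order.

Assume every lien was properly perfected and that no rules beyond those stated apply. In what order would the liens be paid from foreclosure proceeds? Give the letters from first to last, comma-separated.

Effective dates after the stated exceptions: A is treated as recorded 9/8/2016, the work-commencement date; D relates back to 1/31/2016 (work commenced).
C, as a real-property tax lien, has superpriority and ranks first.
The other liens, earliest effective date first: D (1/31/2016), E (3/7/2016), A (9/8/2016), B (6/11/2017).
C is senior to B before the subordination, so the two trade places.

B, D, E, A, C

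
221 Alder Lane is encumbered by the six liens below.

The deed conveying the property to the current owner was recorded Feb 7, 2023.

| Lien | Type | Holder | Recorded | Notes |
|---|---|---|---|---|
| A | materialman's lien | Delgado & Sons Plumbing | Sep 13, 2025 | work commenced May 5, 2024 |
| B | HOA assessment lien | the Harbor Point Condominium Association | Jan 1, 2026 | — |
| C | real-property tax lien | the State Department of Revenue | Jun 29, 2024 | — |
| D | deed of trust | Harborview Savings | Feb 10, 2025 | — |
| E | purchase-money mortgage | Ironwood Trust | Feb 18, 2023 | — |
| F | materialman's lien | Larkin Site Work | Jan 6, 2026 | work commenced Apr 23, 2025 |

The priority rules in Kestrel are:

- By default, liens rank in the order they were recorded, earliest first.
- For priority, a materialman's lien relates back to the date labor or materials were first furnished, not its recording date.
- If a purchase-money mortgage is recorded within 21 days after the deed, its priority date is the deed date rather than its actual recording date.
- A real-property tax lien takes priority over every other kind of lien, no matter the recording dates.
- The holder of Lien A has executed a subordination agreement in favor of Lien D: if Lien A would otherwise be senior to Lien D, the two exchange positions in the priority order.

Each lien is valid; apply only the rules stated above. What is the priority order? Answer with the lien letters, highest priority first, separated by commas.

Adjusting effective dates: A relates back to May 5, 2024 (work commenced); E was recorded within the 21-day window, so its effective date is the deed date Feb 7, 2023; F is treated as recorded Apr 23, 2025, the work-commencement date.
C is a real-property tax lien, so it outranks all other liens regardless of date.
Ordering the rest by effective date: E (Feb 7, 2023), A (May 5, 2024), D (Feb 10, 2025), F (Apr 23, 2025), B (Jan 1, 2026).
A would otherwise be senior to D, so under the subordination agreement A and D exchange positions.

C, E, D, A, F, B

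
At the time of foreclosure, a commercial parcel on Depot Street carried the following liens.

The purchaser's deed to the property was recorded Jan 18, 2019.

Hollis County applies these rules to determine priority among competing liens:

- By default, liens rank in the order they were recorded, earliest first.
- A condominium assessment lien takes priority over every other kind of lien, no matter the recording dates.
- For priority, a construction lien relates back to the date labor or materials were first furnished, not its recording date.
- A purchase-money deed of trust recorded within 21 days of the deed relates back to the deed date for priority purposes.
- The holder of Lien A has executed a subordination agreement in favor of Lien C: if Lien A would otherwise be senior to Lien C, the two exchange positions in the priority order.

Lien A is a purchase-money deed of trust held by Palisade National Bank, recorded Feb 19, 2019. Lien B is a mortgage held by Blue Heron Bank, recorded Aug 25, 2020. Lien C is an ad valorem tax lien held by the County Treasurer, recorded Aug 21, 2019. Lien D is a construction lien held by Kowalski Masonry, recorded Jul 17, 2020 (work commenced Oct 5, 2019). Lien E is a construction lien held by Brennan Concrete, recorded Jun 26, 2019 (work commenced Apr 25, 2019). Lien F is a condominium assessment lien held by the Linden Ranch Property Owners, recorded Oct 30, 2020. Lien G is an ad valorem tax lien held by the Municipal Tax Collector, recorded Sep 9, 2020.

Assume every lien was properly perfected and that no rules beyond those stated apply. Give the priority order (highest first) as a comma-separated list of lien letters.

Adjusting effective dates: A was recorded 32 days after the deed, outside the 21-day window, so it keeps its recording date; D's effective date is Oct 5, 2019, when work began; E is treated as recorded Apr 25, 2019, the work-commencement date.
F is a condominium assessment lien and takes priority over every other lien.
The other liens, earliest effective date first: A (Feb 19, 2019), E (Apr 25, 2019), C (Aug 21, 2019), D (Oct 5, 2019), B (Aug 25, 2020), G (Sep 9, 2020).
A is senior to C before the subordination, so the two trade places.

F, C, E, A, D, B, G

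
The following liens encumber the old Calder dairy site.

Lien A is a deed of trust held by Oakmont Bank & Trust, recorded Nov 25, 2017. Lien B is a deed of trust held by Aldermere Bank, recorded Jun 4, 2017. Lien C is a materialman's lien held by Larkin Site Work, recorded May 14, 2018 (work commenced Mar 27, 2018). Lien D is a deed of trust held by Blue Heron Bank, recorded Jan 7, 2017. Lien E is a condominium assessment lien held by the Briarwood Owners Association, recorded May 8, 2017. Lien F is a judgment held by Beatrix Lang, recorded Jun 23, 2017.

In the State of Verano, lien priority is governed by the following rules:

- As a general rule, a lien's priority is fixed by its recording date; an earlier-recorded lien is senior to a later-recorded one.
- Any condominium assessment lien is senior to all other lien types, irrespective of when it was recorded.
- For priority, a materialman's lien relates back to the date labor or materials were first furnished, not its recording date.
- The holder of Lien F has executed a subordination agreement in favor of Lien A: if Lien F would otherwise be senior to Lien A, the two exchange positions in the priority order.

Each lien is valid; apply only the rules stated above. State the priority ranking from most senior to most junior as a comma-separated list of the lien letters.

Adjusting effective dates: C is treated as recorded Mar 27, 2018, the work-commencement date.
As a condominium assessment lien, E is senior to every other lien.
Ordering the rest by effective date: D (Jan 7, 2017), B (Jun 4, 2017), F (Jun 23, 2017), A (Nov 25, 2017), C (Mar 27, 2018).
The subordination applies — F was senior to A — so F and A swap.

E, D, B, A, F, C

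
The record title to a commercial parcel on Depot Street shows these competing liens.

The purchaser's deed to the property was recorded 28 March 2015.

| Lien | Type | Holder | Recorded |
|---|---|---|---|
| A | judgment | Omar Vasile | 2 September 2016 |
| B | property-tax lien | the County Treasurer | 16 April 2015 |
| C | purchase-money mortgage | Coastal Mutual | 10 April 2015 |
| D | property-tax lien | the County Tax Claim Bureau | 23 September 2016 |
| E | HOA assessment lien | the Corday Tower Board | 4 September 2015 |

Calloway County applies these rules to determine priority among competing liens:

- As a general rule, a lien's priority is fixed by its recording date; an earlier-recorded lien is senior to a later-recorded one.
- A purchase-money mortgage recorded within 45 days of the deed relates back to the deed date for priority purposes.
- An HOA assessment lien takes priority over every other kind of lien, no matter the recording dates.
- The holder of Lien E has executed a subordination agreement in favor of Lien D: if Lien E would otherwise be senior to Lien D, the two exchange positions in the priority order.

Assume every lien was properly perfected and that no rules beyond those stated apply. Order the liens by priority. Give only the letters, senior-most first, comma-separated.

D, C, B, A, E

Effective dates after the stated exceptions: C's effective date is the deed date, 28 March 2015.
E is an HOA assessment lien and takes priority over every other lien.
The other liens, earliest effective date first: C (28 March 2015), B (16 April 2015), A (2 September 2016), D (23 September 2016).
The subordination applies — E was senior to D — so E and D swap.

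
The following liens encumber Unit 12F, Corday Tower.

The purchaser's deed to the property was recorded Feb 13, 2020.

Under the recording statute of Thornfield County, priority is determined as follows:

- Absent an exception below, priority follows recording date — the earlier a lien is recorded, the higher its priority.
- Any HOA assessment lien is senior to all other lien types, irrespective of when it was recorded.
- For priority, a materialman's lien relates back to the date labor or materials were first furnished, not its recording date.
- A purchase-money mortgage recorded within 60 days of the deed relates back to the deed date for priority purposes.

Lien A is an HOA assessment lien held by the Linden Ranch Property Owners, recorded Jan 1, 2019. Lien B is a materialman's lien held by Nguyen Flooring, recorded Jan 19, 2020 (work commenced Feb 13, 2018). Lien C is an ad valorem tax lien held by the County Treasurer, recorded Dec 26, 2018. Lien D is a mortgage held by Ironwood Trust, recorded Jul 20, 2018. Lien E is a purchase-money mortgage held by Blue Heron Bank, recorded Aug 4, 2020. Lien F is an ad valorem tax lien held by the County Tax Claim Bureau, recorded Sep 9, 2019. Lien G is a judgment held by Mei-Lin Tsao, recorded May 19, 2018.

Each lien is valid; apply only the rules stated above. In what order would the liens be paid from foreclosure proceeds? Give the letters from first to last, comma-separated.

Effective dates after the stated exceptions: B's effective date is Feb 13, 2018, when work began; E was recorded 173 days after the deed, outside the 60-day window, so it keeps its recording date.
As an HOA assessment lien, A is senior to every other lien.
Remaining liens by effective date: B (Feb 13, 2018), G (May 19, 2018), D (Jul 20, 2018), C (Dec 26, 2018), F (Sep 9, 2019), E (Aug 4, 2020).

A, B, G, D, C, F, E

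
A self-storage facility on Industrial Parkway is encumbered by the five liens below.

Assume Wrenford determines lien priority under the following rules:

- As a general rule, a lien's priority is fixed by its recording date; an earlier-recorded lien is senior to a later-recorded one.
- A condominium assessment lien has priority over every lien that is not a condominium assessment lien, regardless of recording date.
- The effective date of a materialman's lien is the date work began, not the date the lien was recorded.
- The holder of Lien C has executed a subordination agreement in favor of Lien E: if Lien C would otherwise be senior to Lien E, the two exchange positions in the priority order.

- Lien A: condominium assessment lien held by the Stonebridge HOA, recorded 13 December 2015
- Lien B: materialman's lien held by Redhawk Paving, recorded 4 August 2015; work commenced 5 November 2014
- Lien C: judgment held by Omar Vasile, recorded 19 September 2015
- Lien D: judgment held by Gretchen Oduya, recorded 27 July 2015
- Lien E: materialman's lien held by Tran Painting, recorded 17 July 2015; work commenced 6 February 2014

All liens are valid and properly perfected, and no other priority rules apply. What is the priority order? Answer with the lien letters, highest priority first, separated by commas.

Adjusting effective dates: B is treated as recorded 5 November 2014, the work-commencement date; E is treated as recorded 6 February 2014, the work-commencement date.
As a condominium assessment lien, A is senior to every other lien.
The other liens, earliest effective date first: E (6 February 2014), B (5 November 2014), D (27 July 2015), C (19 September 2015).
C is already junior to E, so the subordination agreement changes nothing.

A, E, B, D, C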